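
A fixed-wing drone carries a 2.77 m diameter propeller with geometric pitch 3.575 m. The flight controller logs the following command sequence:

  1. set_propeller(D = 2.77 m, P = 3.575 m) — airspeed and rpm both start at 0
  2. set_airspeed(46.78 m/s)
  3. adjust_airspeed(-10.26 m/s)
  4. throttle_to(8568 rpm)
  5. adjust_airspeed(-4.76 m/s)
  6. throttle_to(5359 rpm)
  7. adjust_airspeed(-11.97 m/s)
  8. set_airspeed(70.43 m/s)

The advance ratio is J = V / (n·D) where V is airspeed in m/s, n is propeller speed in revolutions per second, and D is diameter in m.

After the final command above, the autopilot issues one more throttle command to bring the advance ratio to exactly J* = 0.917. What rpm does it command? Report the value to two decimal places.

set_propeller: D = 2.77 m, P = 3.575 m (p = P/D = 1.290614); state ← (V=0, rpm=0)
set_airspeed(46.78): V ← 46.78 m/s
adjust_airspeed(-10.26): V ← 46.78 -10.26 = 36.52 m/s
throttle_to(8568): rpm ← 8568
adjust_airspeed(-4.76): V ← 36.52 -4.76 = 31.76 m/s
throttle_to(5359): rpm ← 5359
adjust_airspeed(-11.97): V ← 31.76 -11.97 = 19.79 m/s
set_airspeed(70.43): V ← 70.43 m/s
final state: V = 70.43 m/s, rpm = 5359 → n = rpm/60 = 89.316667 rev/s
target J* = 0.917; solve J* = V/(n·D) for n: n = V/(J*·D) = 70.43/(0.917 × 2.77) = 27.727364 rev/s
rpm = 60·n = 1663.641839

rpm = 1663.64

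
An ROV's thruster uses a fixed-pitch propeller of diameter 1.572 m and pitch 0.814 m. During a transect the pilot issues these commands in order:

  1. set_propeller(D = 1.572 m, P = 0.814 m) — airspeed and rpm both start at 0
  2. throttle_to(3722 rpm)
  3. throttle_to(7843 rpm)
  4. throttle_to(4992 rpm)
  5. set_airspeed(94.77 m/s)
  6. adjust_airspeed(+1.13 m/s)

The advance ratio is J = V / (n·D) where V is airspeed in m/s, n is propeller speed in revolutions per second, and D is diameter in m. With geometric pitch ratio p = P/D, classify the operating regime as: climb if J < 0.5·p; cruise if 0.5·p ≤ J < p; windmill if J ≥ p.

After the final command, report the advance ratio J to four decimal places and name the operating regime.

set_propeller: D = 1.572 m, P = 0.814 m (p = P/D = 0.517812); state ← (V=0, rpm=0)
throttle_to(3722): rpm ← 3722
throttle_to(7843): rpm ← 7843
throttle_to(4992): rpm ← 4992
set_airspeed(94.77): V ← 94.77 m/s
adjust_airspeed(+1.13): V ← 94.77 +1.13 = 95.9 m/s
final state: V = 95.9 m/s, rpm = 4992 → n = rpm/60 = 83.200000 rev/s
J = V / (n·D) = 95.9 / (83.200000 × 1.572) = 0.733234
regime bands: climb J<0.2589 | cruise [0.2589, 0.5178) | windmill J≥0.5178
J = 0.7332 → windmill

J = 0.7332, regime = windmill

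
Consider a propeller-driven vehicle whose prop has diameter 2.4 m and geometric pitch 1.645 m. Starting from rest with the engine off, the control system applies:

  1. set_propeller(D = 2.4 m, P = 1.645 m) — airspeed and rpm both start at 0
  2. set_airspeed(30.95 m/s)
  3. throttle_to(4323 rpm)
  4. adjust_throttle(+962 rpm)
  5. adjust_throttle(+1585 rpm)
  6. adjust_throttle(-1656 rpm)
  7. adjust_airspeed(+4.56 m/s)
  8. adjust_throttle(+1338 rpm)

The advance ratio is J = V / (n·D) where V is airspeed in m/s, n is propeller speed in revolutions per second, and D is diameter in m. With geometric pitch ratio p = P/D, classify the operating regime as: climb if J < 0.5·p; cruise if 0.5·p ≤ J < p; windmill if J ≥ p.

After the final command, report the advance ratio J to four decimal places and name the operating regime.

J = 0.1355, regime = climb

set_propeller: D = 2.4 m, P = 1.645 m (p = P/D = 0.685417); state ← (V=0, rpm=0)
set_airspeed(30.95): V ← 30.95 m/s
throttle_to(4323): rpm ← 4323
adjust_throttle(+962): rpm ← 4323 +962 = 5285
adjust_throttle(+1585): rpm ← 5285 +1585 = 6870
adjust_throttle(-1656): rpm ← 6870 -1656 = 5214
adjust_airspeed(+4.56): V ← 30.95 +4.56 = 35.51 m/s
adjust_throttle(+1338): rpm ← 5214 +1338 = 6552
final state: V = 35.51 m/s, rpm = 6552 → n = rpm/60 = 109.200000 rev/s
J = V / (n·D) = 35.51 / (109.200000 × 2.4) = 0.135493
regime bands: climb J<0.3427 | cruise [0.3427, 0.6854) | windmill J≥0.6854
J = 0.1355 → climb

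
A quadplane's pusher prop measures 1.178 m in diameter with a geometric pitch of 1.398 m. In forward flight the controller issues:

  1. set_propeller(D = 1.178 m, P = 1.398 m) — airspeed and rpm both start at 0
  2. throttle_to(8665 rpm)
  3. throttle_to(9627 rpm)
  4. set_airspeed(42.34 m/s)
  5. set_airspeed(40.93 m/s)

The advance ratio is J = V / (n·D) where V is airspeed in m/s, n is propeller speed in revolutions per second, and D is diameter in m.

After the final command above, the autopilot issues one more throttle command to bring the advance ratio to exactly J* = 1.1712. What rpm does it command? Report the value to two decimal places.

rpm = 1779.99

set_propeller: D = 1.178 m, P = 1.398 m (p = P/D = 1.186757); state ← (V=0, rpm=0)
throttle_to(8665): rpm ← 8665
throttle_to(9627): rpm ← 9627
set_airspeed(42.34): V ← 42.34 m/s
set_airspeed(40.93): V ← 40.93 m/s
final state: V = 40.93 m/s, rpm = 9627 → n = rpm/60 = 160.450000 rev/s
target J* = 1.1712; solve J* = V/(n·D) for n: n = V/(J*·D) = 40.93/(1.1712 × 1.178) = 29.666437 rev/s
rpm = 60·n = 1779.986223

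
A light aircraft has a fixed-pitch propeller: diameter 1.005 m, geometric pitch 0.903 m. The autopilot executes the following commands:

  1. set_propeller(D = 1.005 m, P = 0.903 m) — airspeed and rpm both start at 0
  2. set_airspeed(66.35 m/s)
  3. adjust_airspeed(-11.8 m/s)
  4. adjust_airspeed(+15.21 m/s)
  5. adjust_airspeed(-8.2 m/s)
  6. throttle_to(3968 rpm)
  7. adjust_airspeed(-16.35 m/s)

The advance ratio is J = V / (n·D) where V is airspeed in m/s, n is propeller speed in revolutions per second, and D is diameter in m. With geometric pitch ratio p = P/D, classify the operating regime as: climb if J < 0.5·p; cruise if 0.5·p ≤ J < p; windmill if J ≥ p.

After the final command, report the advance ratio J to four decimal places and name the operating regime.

set_propeller: D = 1.005 m, P = 0.903 m (p = P/D = 0.898507); state ← (V=0, rpm=0)
set_airspeed(66.35): V ← 66.35 m/s
adjust_airspeed(-11.8): V ← 66.35 -11.8 = 54.55 m/s
adjust_airspeed(+15.21): V ← 54.55 +15.21 = 69.76 m/s
adjust_airspeed(-8.2): V ← 69.76 -8.2 = 61.56 m/s
throttle_to(3968): rpm ← 3968
adjust_airspeed(-16.35): V ← 61.56 -16.35 = 45.21 m/s
final state: V = 45.21 m/s, rpm = 3968 → n = rpm/60 = 66.133333 rev/s
J = V / (n·D) = 45.21 / (66.133333 × 1.005) = 0.680218
regime bands: climb J<0.4493 | cruise [0.4493, 0.8985) | windmill J≥0.8985
J = 0.6802 → cruise

J = 0.6802, regime = cruise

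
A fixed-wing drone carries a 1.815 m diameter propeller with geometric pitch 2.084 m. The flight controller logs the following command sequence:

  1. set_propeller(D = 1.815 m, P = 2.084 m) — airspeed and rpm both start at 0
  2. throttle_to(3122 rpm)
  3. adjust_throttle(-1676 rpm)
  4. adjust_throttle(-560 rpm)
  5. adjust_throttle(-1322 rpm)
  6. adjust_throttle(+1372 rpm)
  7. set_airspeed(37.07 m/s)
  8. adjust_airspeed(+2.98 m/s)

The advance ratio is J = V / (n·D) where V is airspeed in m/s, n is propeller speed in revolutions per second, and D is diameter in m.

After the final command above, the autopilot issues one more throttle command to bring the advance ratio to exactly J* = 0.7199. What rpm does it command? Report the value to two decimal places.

set_propeller: D = 1.815 m, P = 2.084 m (p = P/D = 1.148209); state ← (V=0, rpm=0)
throttle_to(3122): rpm ← 3122
adjust_throttle(-1676): rpm ← 3122 -1676 = 1446
adjust_throttle(-560): rpm ← 1446 -560 = 886
adjust_throttle(-1322): rpm ← 886 -1322 = -436
adjust_throttle(+1372): rpm ← -436 +1372 = 936
set_airspeed(37.07): V ← 37.07 m/s
adjust_airspeed(+2.98): V ← 37.07 +2.98 = 40.05 m/s
final state: V = 40.05 m/s, rpm = 936 → n = rpm/60 = 15.600000 rev/s
target J* = 0.7199; solve J* = V/(n·D) for n: n = V/(J*·D) = 40.05/(0.7199 × 1.815) = 30.651640 rev/s
rpm = 60·n = 1839.098406

rpm = 1839.10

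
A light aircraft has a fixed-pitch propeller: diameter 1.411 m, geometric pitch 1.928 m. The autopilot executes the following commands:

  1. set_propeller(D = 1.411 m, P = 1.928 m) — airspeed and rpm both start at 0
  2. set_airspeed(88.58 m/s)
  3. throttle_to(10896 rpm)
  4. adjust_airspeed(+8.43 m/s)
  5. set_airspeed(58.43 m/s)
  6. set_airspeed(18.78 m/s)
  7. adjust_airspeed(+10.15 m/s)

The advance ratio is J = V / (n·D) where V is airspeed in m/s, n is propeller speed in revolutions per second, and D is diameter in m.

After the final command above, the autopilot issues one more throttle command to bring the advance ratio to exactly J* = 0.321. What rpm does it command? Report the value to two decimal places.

rpm = 3832.37

set_propeller: D = 1.411 m, P = 1.928 m (p = P/D = 1.366407); state ← (V=0, rpm=0)
set_airspeed(88.58): V ← 88.58 m/s
throttle_to(10896): rpm ← 10896
adjust_airspeed(+8.43): V ← 88.58 +8.43 = 97.01 m/s
set_airspeed(58.43): V ← 58.43 m/s
set_airspeed(18.78): V ← 18.78 m/s
adjust_airspeed(+10.15): V ← 18.78 +10.15 = 28.93 m/s
final state: V = 28.93 m/s, rpm = 10896 → n = rpm/60 = 181.600000 rev/s
target J* = 0.321; solve J* = V/(n·D) for n: n = V/(J*·D) = 28.93/(0.321 × 1.411) = 63.872864 rev/s
rpm = 60·n = 3832.371818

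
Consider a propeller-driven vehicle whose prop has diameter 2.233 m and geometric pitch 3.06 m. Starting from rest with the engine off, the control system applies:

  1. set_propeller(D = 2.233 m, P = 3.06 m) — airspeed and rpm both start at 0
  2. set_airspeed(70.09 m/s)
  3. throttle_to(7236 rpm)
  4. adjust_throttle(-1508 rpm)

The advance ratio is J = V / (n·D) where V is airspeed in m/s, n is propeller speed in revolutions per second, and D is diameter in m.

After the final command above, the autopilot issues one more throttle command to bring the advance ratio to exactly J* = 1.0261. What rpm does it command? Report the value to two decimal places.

rpm = 1835.39

set_propeller: D = 2.233 m, P = 3.06 m (p = P/D = 1.370354); state ← (V=0, rpm=0)
set_airspeed(70.09): V ← 70.09 m/s
throttle_to(7236): rpm ← 7236
adjust_throttle(-1508): rpm ← 7236 -1508 = 5728
final state: V = 70.09 m/s, rpm = 5728 → n = rpm/60 = 95.466667 rev/s
target J* = 1.0261; solve J* = V/(n·D) for n: n = V/(J*·D) = 70.09/(1.0261 × 2.233) = 30.589871 rev/s
rpm = 60·n = 1835.392276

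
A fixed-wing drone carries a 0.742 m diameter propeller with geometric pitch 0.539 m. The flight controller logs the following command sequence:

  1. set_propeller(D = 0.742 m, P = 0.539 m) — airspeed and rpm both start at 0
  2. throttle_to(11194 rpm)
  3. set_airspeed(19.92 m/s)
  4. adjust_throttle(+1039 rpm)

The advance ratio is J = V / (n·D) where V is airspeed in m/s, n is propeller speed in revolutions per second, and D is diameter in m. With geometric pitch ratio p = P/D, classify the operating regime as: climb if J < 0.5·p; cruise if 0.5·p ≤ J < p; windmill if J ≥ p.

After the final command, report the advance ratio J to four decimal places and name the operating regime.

set_propeller: D = 0.742 m, P = 0.539 m (p = P/D = 0.726415); state ← (V=0, rpm=0)
throttle_to(11194): rpm ← 11194
set_airspeed(19.92): V ← 19.92 m/s
adjust_throttle(+1039): rpm ← 11194 +1039 = 12233
final state: V = 19.92 m/s, rpm = 12233 → n = rpm/60 = 203.883333 rev/s
J = V / (n·D) = 19.92 / (203.883333 × 0.742) = 0.131675
regime bands: climb J<0.3632 | cruise [0.3632, 0.7264) | windmill J≥0.7264
J = 0.1317 → climb

J = 0.1317, regime = climb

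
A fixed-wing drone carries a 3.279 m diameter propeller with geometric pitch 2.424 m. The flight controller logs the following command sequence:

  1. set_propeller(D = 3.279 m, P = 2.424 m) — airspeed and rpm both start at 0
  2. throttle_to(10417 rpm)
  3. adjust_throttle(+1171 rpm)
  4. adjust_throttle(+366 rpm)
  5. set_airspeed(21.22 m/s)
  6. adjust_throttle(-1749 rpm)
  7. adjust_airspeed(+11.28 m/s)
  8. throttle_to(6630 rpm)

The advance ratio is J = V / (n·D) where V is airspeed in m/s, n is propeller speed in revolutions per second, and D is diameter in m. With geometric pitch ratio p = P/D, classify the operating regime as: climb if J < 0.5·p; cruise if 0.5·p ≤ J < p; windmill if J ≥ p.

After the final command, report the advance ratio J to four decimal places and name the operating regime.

J = 0.0897, regime = climb

set_propeller: D = 3.279 m, P = 2.424 m (p = P/D = 0.739250); state ← (V=0, rpm=0)
throttle_to(10417): rpm ← 10417
adjust_throttle(+1171): rpm ← 10417 +1171 = 11588
adjust_throttle(+366): rpm ← 11588 +366 = 11954
set_airspeed(21.22): V ← 21.22 m/s
adjust_throttle(-1749): rpm ← 11954 -1749 = 10205
adjust_airspeed(+11.28): V ← 21.22 +11.28 = 32.5 m/s
throttle_to(6630): rpm ← 6630
final state: V = 32.5 m/s, rpm = 6630 → n = rpm/60 = 110.500000 rev/s
J = V / (n·D) = 32.5 / (110.500000 × 3.279) = 0.089697
regime bands: climb J<0.3696 | cruise [0.3696, 0.7392) | windmill J≥0.7392
J = 0.0897 → climb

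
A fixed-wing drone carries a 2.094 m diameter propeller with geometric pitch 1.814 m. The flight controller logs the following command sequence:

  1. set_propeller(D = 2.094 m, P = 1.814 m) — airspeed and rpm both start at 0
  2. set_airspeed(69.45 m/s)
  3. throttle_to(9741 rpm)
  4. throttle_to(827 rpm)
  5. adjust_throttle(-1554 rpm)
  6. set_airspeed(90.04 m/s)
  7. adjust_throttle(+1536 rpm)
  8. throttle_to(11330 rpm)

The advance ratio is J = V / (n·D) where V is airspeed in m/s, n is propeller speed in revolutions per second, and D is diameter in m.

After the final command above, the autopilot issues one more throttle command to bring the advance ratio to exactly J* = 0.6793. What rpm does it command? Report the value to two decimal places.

set_propeller: D = 2.094 m, P = 1.814 m (p = P/D = 0.866285); state ← (V=0, rpm=0)
set_airspeed(69.45): V ← 69.45 m/s
throttle_to(9741): rpm ← 9741
throttle_to(827): rpm ← 827
adjust_throttle(-1554): rpm ← 827 -1554 = -727
set_airspeed(90.04): V ← 90.04 m/s
adjust_throttle(+1536): rpm ← -727 +1536 = 809
throttle_to(11330): rpm ← 11330
final state: V = 90.04 m/s, rpm = 11330 → n = rpm/60 = 188.833333 rev/s
target J* = 0.6793; solve J* = V/(n·D) for n: n = V/(J*·D) = 90.04/(0.6793 × 2.094) = 63.299050 rev/s
rpm = 60·n = 3797.943020

rpm = 3797.94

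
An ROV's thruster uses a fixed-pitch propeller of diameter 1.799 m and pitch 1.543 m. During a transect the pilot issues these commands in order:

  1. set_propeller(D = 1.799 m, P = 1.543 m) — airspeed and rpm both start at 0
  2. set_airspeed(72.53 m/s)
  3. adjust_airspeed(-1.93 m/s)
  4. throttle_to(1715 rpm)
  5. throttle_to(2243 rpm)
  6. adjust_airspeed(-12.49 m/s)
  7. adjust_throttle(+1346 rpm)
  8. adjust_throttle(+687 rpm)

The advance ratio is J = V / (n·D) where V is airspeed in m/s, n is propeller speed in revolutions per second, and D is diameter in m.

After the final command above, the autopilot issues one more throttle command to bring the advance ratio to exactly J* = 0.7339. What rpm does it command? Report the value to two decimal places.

set_propeller: D = 1.799 m, P = 1.543 m (p = P/D = 0.857699); state ← (V=0, rpm=0)
set_airspeed(72.53): V ← 72.53 m/s
adjust_airspeed(-1.93): V ← 72.53 -1.93 = 70.6 m/s
throttle_to(1715): rpm ← 1715
throttle_to(2243): rpm ← 2243
adjust_airspeed(-12.49): V ← 70.6 -12.49 = 58.11 m/s
adjust_throttle(+1346): rpm ← 2243 +1346 = 3589
adjust_throttle(+687): rpm ← 3589 +687 = 4276
final state: V = 58.11 m/s, rpm = 4276 → n = rpm/60 = 71.266667 rev/s
target J* = 0.7339; solve J* = V/(n·D) for n: n = V/(J*·D) = 58.11/(0.7339 × 1.799) = 44.013188 rev/s
rpm = 60·n = 2640.791265

rpm = 2640.79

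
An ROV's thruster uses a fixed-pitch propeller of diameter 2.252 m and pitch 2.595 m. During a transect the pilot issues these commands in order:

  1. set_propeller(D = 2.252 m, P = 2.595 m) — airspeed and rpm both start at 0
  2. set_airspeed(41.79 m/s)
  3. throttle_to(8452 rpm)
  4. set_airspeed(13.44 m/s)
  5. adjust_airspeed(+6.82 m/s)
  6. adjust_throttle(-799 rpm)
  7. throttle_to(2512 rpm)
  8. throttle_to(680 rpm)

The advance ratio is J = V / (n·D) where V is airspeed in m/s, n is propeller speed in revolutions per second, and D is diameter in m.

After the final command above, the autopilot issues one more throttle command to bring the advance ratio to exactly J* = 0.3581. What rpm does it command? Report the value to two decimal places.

set_propeller: D = 2.252 m, P = 2.595 m (p = P/D = 1.152309); state ← (V=0, rpm=0)
set_airspeed(41.79): V ← 41.79 m/s
throttle_to(8452): rpm ← 8452
set_airspeed(13.44): V ← 13.44 m/s
adjust_airspeed(+6.82): V ← 13.44 +6.82 = 20.26 m/s
adjust_throttle(-799): rpm ← 8452 -799 = 7653
throttle_to(2512): rpm ← 2512
throttle_to(680): rpm ← 680
final state: V = 20.26 m/s, rpm = 680 → n = rpm/60 = 11.333333 rev/s
target J* = 0.3581; solve J* = V/(n·D) for n: n = V/(J*·D) = 20.26/(0.3581 × 2.252) = 25.122724 rev/s
rpm = 60·n = 1507.363463

rpm = 1507.36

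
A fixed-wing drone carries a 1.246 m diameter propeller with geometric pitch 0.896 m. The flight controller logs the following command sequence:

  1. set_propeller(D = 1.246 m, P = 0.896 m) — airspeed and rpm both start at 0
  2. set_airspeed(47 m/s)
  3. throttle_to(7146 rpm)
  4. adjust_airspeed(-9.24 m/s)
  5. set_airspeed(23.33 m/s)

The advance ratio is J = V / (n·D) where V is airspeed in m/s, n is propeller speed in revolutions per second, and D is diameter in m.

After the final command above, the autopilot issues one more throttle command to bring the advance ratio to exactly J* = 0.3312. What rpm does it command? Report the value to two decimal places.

set_propeller: D = 1.246 m, P = 0.896 m (p = P/D = 0.719101); state ← (V=0, rpm=0)
set_airspeed(47): V ← 47 m/s
throttle_to(7146): rpm ← 7146
adjust_airspeed(-9.24): V ← 47 -9.24 = 37.76 m/s
set_airspeed(23.33): V ← 23.33 m/s
final state: V = 23.33 m/s, rpm = 7146 → n = rpm/60 = 119.100000 rev/s
target J* = 0.3312; solve J* = V/(n·D) for n: n = V/(J*·D) = 23.33/(0.3312 × 1.246) = 56.533564 rev/s
rpm = 60·n = 3392.013865

rpm = 3392.01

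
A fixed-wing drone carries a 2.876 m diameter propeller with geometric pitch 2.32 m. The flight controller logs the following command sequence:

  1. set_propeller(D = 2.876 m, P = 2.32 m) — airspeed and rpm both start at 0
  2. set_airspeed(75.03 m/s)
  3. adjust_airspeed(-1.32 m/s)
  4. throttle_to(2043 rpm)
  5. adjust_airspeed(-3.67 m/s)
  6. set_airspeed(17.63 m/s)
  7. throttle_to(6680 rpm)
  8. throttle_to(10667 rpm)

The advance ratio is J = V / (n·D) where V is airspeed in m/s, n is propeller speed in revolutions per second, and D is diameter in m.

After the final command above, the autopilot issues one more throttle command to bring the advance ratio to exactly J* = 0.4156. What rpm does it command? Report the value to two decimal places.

rpm = 884.99

set_propeller: D = 2.876 m, P = 2.32 m (p = P/D = 0.806676); state ← (V=0, rpm=0)
set_airspeed(75.03): V ← 75.03 m/s
adjust_airspeed(-1.32): V ← 75.03 -1.32 = 73.71 m/s
throttle_to(2043): rpm ← 2043
adjust_airspeed(-3.67): V ← 73.71 -3.67 = 70.04 m/s
set_airspeed(17.63): V ← 17.63 m/s
throttle_to(6680): rpm ← 6680
throttle_to(10667): rpm ← 10667
final state: V = 17.63 m/s, rpm = 10667 → n = rpm/60 = 177.783333 rev/s
target J* = 0.4156; solve J* = V/(n·D) for n: n = V/(J*·D) = 17.63/(0.4156 × 2.876) = 14.749860 rev/s
rpm = 60·n = 884.991587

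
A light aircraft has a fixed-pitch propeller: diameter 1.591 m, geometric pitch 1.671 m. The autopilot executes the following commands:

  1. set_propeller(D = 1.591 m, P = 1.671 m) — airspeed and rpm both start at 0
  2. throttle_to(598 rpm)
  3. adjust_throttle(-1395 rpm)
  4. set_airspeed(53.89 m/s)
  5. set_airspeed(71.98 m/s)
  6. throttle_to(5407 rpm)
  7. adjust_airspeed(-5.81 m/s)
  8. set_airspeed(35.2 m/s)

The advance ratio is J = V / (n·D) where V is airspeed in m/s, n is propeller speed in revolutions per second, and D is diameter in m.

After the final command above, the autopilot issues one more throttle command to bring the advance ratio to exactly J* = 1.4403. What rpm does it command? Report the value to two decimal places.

rpm = 921.66

set_propeller: D = 1.591 m, P = 1.671 m (p = P/D = 1.050283); state ← (V=0, rpm=0)
throttle_to(598): rpm ← 598
adjust_throttle(-1395): rpm ← 598 -1395 = -797
set_airspeed(53.89): V ← 53.89 m/s
set_airspeed(71.98): V ← 71.98 m/s
throttle_to(5407): rpm ← 5407
adjust_airspeed(-5.81): V ← 71.98 -5.81 = 66.17 m/s
set_airspeed(35.2): V ← 35.2 m/s
final state: V = 35.2 m/s, rpm = 5407 → n = rpm/60 = 90.116667 rev/s
target J* = 1.4403; solve J* = V/(n·D) for n: n = V/(J*·D) = 35.2/(1.4403 × 1.591) = 15.361001 rev/s
rpm = 60·n = 921.660072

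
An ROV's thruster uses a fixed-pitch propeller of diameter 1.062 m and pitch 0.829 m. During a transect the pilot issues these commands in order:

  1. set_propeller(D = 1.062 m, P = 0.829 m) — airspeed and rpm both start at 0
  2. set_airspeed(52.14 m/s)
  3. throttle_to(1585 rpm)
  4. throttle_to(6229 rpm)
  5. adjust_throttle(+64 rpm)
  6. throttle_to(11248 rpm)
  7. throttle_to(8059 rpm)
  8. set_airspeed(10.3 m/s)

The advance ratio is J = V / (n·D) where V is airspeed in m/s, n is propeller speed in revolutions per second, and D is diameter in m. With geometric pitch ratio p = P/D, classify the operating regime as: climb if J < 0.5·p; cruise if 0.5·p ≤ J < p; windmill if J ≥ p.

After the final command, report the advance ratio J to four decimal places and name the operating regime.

J = 0.0722, regime = climb

set_propeller: D = 1.062 m, P = 0.829 m (p = P/D = 0.780603); state ← (V=0, rpm=0)
set_airspeed(52.14): V ← 52.14 m/s
throttle_to(1585): rpm ← 1585
throttle_to(6229): rpm ← 6229
adjust_throttle(+64): rpm ← 6229 +64 = 6293
throttle_to(11248): rpm ← 11248
throttle_to(8059): rpm ← 8059
set_airspeed(10.3): V ← 10.3 m/s
final state: V = 10.3 m/s, rpm = 8059 → n = rpm/60 = 134.316667 rev/s
J = V / (n·D) = 10.3 / (134.316667 × 1.062) = 0.072208
regime bands: climb J<0.3903 | cruise [0.3903, 0.7806) | windmill J≥0.7806
J = 0.0722 → climb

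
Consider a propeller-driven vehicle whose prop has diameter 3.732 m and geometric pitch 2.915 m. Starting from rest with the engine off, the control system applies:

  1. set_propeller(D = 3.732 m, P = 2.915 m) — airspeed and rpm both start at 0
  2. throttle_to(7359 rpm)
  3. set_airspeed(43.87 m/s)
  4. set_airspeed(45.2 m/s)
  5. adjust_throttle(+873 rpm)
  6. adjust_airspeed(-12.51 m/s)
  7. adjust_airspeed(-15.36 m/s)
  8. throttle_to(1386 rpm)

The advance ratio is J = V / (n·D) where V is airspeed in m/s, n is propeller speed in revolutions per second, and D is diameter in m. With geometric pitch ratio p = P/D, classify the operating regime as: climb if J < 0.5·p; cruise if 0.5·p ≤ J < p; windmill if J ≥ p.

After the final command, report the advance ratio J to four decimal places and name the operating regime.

set_propeller: D = 3.732 m, P = 2.915 m (p = P/D = 0.781083); state ← (V=0, rpm=0)
throttle_to(7359): rpm ← 7359
set_airspeed(43.87): V ← 43.87 m/s
set_airspeed(45.2): V ← 45.2 m/s
adjust_throttle(+873): rpm ← 7359 +873 = 8232
adjust_airspeed(-12.51): V ← 45.2 -12.51 = 32.69 m/s
adjust_airspeed(-15.36): V ← 32.69 -15.36 = 17.33 m/s
throttle_to(1386): rpm ← 1386
final state: V = 17.33 m/s, rpm = 1386 → n = rpm/60 = 23.100000 rev/s
J = V / (n·D) = 17.33 / (23.100000 × 3.732) = 0.201023
regime bands: climb J<0.3905 | cruise [0.3905, 0.7811) | windmill J≥0.7811
J = 0.2010 → climb

J = 0.2010, regime = climb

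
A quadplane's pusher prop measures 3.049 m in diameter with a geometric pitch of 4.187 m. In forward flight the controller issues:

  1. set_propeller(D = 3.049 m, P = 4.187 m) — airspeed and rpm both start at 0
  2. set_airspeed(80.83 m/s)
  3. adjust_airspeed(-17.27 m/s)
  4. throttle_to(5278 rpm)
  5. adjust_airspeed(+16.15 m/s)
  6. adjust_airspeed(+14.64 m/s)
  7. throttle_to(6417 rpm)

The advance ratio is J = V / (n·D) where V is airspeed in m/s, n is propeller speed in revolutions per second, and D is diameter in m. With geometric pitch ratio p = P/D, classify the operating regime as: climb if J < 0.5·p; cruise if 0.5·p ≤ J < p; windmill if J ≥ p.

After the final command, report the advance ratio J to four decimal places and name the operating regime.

J = 0.2893, regime = climb

set_propeller: D = 3.049 m, P = 4.187 m (p = P/D = 1.373237); state ← (V=0, rpm=0)
set_airspeed(80.83): V ← 80.83 m/s
adjust_airspeed(-17.27): V ← 80.83 -17.27 = 63.56 m/s
throttle_to(5278): rpm ← 5278
adjust_airspeed(+16.15): V ← 63.56 +16.15 = 79.71 m/s
adjust_airspeed(+14.64): V ← 79.71 +14.64 = 94.35 m/s
throttle_to(6417): rpm ← 6417
final state: V = 94.35 m/s, rpm = 6417 → n = rpm/60 = 106.950000 rev/s
J = V / (n·D) = 94.35 / (106.950000 × 3.049) = 0.289337
regime bands: climb J<0.6866 | cruise [0.6866, 1.3732) | windmill J≥1.3732
J = 0.2893 → climb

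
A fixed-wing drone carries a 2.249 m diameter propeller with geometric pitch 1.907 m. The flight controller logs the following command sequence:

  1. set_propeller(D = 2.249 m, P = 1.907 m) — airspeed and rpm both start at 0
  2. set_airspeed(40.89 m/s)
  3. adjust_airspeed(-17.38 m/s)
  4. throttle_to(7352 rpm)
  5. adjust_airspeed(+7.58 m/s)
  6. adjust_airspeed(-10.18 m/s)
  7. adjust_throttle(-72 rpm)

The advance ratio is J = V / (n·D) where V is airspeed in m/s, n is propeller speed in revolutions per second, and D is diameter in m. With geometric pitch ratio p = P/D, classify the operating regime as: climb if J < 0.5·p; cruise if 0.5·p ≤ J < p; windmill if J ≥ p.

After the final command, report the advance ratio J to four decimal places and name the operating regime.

set_propeller: D = 2.249 m, P = 1.907 m (p = P/D = 0.847932); state ← (V=0, rpm=0)
set_airspeed(40.89): V ← 40.89 m/s
adjust_airspeed(-17.38): V ← 40.89 -17.38 = 23.51 m/s
throttle_to(7352): rpm ← 7352
adjust_airspeed(+7.58): V ← 23.51 +7.58 = 31.09 m/s
adjust_airspeed(-10.18): V ← 31.09 -10.18 = 20.91 m/s
adjust_throttle(-72): rpm ← 7352 -72 = 7280
final state: V = 20.91 m/s, rpm = 7280 → n = rpm/60 = 121.333333 rev/s
J = V / (n·D) = 20.91 / (121.333333 × 2.249) = 0.076627
regime bands: climb J<0.4240 | cruise [0.4240, 0.8479) | windmill J≥0.8479
J = 0.0766 → climb

J = 0.0766, regime = climb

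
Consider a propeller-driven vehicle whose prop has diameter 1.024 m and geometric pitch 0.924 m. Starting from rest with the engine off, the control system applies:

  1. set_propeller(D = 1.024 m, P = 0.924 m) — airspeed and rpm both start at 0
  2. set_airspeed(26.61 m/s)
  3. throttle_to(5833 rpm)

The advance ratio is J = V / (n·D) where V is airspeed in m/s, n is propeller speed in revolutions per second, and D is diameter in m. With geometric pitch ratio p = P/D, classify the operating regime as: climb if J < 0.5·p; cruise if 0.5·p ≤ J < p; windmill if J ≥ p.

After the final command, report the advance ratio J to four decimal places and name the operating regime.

J = 0.2673, regime = climb

set_propeller: D = 1.024 m, P = 0.924 m (p = P/D = 0.902344); state ← (V=0, rpm=0)
set_airspeed(26.61): V ← 26.61 m/s
throttle_to(5833): rpm ← 5833
final state: V = 26.61 m/s, rpm = 5833 → n = rpm/60 = 97.216667 rev/s
J = V / (n·D) = 26.61 / (97.216667 × 1.024) = 0.267303
regime bands: climb J<0.4512 | cruise [0.4512, 0.9023) | windmill J≥0.9023
J = 0.2673 → climb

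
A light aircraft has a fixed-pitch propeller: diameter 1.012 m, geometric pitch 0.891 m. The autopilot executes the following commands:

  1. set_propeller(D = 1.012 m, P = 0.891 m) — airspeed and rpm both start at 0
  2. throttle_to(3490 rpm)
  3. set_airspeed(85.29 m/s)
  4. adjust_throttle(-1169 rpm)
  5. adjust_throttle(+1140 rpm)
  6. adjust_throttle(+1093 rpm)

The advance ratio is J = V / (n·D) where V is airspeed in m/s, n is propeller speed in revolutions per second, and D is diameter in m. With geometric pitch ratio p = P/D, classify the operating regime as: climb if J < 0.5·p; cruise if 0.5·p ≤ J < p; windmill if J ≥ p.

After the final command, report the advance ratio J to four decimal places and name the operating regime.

J = 1.1104, regime = windmill

set_propeller: D = 1.012 m, P = 0.891 m (p = P/D = 0.880435); state ← (V=0, rpm=0)
throttle_to(3490): rpm ← 3490
set_airspeed(85.29): V ← 85.29 m/s
adjust_throttle(-1169): rpm ← 3490 -1169 = 2321
adjust_throttle(+1140): rpm ← 2321 +1140 = 3461
adjust_throttle(+1093): rpm ← 3461 +1093 = 4554
final state: V = 85.29 m/s, rpm = 4554 → n = rpm/60 = 75.900000 rev/s
J = V / (n·D) = 85.29 / (75.900000 × 1.012) = 1.110391
regime bands: climb J<0.4402 | cruise [0.4402, 0.8804) | windmill J≥0.8804
J = 1.1104 → windmill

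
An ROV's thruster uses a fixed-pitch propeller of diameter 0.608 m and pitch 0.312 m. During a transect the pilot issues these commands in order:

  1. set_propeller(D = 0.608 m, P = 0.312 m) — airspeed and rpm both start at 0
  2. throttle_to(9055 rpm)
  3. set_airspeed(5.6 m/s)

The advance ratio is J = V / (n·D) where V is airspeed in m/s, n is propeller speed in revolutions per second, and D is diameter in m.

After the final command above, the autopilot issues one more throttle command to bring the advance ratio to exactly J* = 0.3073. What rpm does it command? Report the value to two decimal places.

set_propeller: D = 0.608 m, P = 0.312 m (p = P/D = 0.513158); state ← (V=0, rpm=0)
throttle_to(9055): rpm ← 9055
set_airspeed(5.6): V ← 5.6 m/s
final state: V = 5.6 m/s, rpm = 9055 → n = rpm/60 = 150.916667 rev/s
target J* = 0.3073; solve J* = V/(n·D) for n: n = V/(J*·D) = 5.6/(0.3073 × 0.608) = 29.972425 rev/s
rpm = 60·n = 1798.345522

rpm = 1798.35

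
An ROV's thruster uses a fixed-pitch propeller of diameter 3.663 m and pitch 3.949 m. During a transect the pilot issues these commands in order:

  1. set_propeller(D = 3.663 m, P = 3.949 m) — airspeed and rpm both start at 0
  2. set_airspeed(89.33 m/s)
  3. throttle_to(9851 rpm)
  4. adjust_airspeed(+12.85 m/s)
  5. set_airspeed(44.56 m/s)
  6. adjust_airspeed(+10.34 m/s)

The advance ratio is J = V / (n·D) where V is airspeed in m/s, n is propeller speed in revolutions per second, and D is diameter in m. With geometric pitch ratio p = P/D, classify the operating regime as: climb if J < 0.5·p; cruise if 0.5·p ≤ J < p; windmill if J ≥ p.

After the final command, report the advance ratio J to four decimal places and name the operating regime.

J = 0.0913, regime = climb

set_propeller: D = 3.663 m, P = 3.949 m (p = P/D = 1.078078); state ← (V=0, rpm=0)
set_airspeed(89.33): V ← 89.33 m/s
throttle_to(9851): rpm ← 9851
adjust_airspeed(+12.85): V ← 89.33 +12.85 = 102.18 m/s
set_airspeed(44.56): V ← 44.56 m/s
adjust_airspeed(+10.34): V ← 44.56 +10.34 = 54.9 m/s
final state: V = 54.9 m/s, rpm = 9851 → n = rpm/60 = 164.183333 rev/s
J = V / (n·D) = 54.9 / (164.183333 × 3.663) = 0.091286
regime bands: climb J<0.5390 | cruise [0.5390, 1.0781) | windmill J≥1.0781
J = 0.0913 → climb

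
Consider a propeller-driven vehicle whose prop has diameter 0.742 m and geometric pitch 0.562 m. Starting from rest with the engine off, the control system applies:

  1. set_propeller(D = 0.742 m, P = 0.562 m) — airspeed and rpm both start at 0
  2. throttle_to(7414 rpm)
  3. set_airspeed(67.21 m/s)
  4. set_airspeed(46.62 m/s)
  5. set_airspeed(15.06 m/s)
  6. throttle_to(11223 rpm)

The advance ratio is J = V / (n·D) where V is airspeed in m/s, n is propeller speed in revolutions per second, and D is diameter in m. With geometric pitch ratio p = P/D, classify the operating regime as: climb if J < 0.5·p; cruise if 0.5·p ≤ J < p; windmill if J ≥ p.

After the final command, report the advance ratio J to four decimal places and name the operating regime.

set_propeller: D = 0.742 m, P = 0.562 m (p = P/D = 0.757412); state ← (V=0, rpm=0)
throttle_to(7414): rpm ← 7414
set_airspeed(67.21): V ← 67.21 m/s
set_airspeed(46.62): V ← 46.62 m/s
set_airspeed(15.06): V ← 15.06 m/s
throttle_to(11223): rpm ← 11223
final state: V = 15.06 m/s, rpm = 11223 → n = rpm/60 = 187.050000 rev/s
J = V / (n·D) = 15.06 / (187.050000 × 0.742) = 0.108508
regime bands: climb J<0.3787 | cruise [0.3787, 0.7574) | windmill J≥0.7574
J = 0.1085 → climb

J = 0.1085, regime = climb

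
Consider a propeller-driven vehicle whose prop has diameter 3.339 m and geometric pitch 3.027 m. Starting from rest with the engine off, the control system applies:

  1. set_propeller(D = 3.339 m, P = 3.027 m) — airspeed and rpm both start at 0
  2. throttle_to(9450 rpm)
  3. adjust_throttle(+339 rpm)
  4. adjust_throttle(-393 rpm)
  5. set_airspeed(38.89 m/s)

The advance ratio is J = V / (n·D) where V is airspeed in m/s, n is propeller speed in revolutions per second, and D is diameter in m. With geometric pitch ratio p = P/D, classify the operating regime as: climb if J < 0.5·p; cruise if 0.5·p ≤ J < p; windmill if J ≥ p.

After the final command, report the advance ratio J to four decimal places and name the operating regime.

J = 0.0744, regime = climb

set_propeller: D = 3.339 m, P = 3.027 m (p = P/D = 0.906559); state ← (V=0, rpm=0)
throttle_to(9450): rpm ← 9450
adjust_throttle(+339): rpm ← 9450 +339 = 9789
adjust_throttle(-393): rpm ← 9789 -393 = 9396
set_airspeed(38.89): V ← 38.89 m/s
final state: V = 38.89 m/s, rpm = 9396 → n = rpm/60 = 156.600000 rev/s
J = V / (n·D) = 38.89 / (156.600000 × 3.339) = 0.074375
regime bands: climb J<0.4533 | cruise [0.4533, 0.9066) | windmill J≥0.9066
J = 0.0744 → climb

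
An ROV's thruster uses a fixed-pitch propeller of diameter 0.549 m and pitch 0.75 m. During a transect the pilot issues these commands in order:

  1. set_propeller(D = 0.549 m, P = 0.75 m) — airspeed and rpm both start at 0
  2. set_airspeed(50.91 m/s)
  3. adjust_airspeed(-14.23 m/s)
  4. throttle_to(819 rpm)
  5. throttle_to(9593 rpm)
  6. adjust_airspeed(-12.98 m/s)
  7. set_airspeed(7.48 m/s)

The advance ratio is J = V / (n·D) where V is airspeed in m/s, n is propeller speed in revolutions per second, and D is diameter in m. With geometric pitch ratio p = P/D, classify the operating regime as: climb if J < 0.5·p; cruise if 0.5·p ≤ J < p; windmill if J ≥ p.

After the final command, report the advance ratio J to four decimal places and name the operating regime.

set_propeller: D = 0.549 m, P = 0.75 m (p = P/D = 1.366120); state ← (V=0, rpm=0)
set_airspeed(50.91): V ← 50.91 m/s
adjust_airspeed(-14.23): V ← 50.91 -14.23 = 36.68 m/s
throttle_to(819): rpm ← 819
throttle_to(9593): rpm ← 9593
adjust_airspeed(-12.98): V ← 36.68 -12.98 = 23.7 m/s
set_airspeed(7.48): V ← 7.48 m/s
final state: V = 7.48 m/s, rpm = 9593 → n = rpm/60 = 159.883333 rev/s
J = V / (n·D) = 7.48 / (159.883333 × 0.549) = 0.085217
regime bands: climb J<0.6831 | cruise [0.6831, 1.3661) | windmill J≥1.3661
J = 0.0852 → climb

J = 0.0852, regime = climb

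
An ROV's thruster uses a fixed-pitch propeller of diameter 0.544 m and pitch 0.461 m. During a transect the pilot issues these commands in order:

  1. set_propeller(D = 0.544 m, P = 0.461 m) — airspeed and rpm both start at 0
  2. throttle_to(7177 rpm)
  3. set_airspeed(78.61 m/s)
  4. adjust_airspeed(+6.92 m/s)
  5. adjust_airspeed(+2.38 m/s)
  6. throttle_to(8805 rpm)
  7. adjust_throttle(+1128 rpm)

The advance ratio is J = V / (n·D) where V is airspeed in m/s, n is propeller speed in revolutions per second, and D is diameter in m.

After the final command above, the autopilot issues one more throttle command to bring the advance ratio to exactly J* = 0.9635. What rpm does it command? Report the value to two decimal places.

rpm = 10063.27

set_propeller: D = 0.544 m, P = 0.461 m (p = P/D = 0.847426); state ← (V=0, rpm=0)
throttle_to(7177): rpm ← 7177
set_airspeed(78.61): V ← 78.61 m/s
adjust_airspeed(+6.92): V ← 78.61 +6.92 = 85.53 m/s
adjust_airspeed(+2.38): V ← 85.53 +2.38 = 87.91 m/s
throttle_to(8805): rpm ← 8805
adjust_throttle(+1128): rpm ← 8805 +1128 = 9933
final state: V = 87.91 m/s, rpm = 9933 → n = rpm/60 = 165.550000 rev/s
target J* = 0.9635; solve J* = V/(n·D) for n: n = V/(J*·D) = 87.91/(0.9635 × 0.544) = 167.721084 rev/s
rpm = 60·n = 10063.265057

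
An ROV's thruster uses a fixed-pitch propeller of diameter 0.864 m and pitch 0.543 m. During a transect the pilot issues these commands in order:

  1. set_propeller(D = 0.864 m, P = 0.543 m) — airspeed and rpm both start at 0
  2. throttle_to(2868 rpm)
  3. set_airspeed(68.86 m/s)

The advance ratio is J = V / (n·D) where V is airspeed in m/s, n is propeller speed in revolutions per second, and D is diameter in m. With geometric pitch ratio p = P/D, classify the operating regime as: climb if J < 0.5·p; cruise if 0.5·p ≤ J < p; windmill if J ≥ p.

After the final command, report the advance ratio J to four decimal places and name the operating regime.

J = 1.6673, regime = windmill

set_propeller: D = 0.864 m, P = 0.543 m (p = P/D = 0.628472); state ← (V=0, rpm=0)
throttle_to(2868): rpm ← 2868
set_airspeed(68.86): V ← 68.86 m/s
final state: V = 68.86 m/s, rpm = 2868 → n = rpm/60 = 47.800000 rev/s
J = V / (n·D) = 68.86 / (47.800000 × 0.864) = 1.667345
regime bands: climb J<0.3142 | cruise [0.3142, 0.6285) | windmill J≥0.6285
J = 1.6673 → windmill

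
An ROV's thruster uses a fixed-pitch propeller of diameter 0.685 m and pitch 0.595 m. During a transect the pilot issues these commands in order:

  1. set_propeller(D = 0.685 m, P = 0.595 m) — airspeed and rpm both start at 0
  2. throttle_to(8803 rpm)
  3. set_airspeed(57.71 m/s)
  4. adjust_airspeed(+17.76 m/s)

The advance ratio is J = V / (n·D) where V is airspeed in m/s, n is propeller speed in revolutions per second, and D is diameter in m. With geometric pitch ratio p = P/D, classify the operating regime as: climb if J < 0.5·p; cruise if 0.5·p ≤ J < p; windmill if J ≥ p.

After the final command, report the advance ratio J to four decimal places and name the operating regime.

set_propeller: D = 0.685 m, P = 0.595 m (p = P/D = 0.868613); state ← (V=0, rpm=0)
throttle_to(8803): rpm ← 8803
set_airspeed(57.71): V ← 57.71 m/s
adjust_airspeed(+17.76): V ← 57.71 +17.76 = 75.47 m/s
final state: V = 75.47 m/s, rpm = 8803 → n = rpm/60 = 146.716667 rev/s
J = V / (n·D) = 75.47 / (146.716667 × 0.685) = 0.750938
regime bands: climb J<0.4343 | cruise [0.4343, 0.8686) | windmill J≥0.8686
J = 0.7509 → cruise

J = 0.7509, regime = cruise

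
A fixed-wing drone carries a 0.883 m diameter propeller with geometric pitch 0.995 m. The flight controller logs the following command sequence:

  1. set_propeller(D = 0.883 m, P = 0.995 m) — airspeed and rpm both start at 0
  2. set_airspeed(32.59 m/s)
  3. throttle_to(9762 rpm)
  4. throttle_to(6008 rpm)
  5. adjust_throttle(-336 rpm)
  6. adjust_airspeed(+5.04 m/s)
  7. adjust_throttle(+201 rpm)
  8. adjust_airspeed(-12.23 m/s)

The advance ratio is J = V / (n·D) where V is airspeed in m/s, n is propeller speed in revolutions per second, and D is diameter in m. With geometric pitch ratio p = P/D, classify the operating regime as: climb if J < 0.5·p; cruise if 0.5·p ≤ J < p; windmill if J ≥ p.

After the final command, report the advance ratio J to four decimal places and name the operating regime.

J = 0.2939, regime = climb

set_propeller: D = 0.883 m, P = 0.995 m (p = P/D = 1.126840); state ← (V=0, rpm=0)
set_airspeed(32.59): V ← 32.59 m/s
throttle_to(9762): rpm ← 9762
throttle_to(6008): rpm ← 6008
adjust_throttle(-336): rpm ← 6008 -336 = 5672
adjust_airspeed(+5.04): V ← 32.59 +5.04 = 37.63 m/s
adjust_throttle(+201): rpm ← 5672 +201 = 5873
adjust_airspeed(-12.23): V ← 37.63 -12.23 = 25.4 m/s
final state: V = 25.4 m/s, rpm = 5873 → n = rpm/60 = 97.883333 rev/s
J = V / (n·D) = 25.4 / (97.883333 × 0.883) = 0.293876
regime bands: climb J<0.5634 | cruise [0.5634, 1.1268) | windmill J≥1.1268
J = 0.2939 → climb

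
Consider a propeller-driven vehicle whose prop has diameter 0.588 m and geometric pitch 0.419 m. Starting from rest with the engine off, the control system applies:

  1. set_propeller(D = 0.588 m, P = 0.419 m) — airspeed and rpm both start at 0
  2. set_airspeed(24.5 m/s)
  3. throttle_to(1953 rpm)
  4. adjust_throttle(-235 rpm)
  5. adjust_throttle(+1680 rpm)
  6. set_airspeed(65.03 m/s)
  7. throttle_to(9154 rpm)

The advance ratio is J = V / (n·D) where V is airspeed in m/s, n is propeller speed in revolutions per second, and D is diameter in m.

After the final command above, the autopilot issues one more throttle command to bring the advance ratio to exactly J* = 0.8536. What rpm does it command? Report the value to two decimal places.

rpm = 7773.80

set_propeller: D = 0.588 m, P = 0.419 m (p = P/D = 0.712585); state ← (V=0, rpm=0)
set_airspeed(24.5): V ← 24.5 m/s
throttle_to(1953): rpm ← 1953
adjust_throttle(-235): rpm ← 1953 -235 = 1718
adjust_throttle(+1680): rpm ← 1718 +1680 = 3398
set_airspeed(65.03): V ← 65.03 m/s
throttle_to(9154): rpm ← 9154
final state: V = 65.03 m/s, rpm = 9154 → n = rpm/60 = 152.566667 rev/s
target J* = 0.8536; solve J* = V/(n·D) for n: n = V/(J*·D) = 65.03/(0.8536 × 0.588) = 129.563306 rev/s
rpm = 60·n = 7773.798367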